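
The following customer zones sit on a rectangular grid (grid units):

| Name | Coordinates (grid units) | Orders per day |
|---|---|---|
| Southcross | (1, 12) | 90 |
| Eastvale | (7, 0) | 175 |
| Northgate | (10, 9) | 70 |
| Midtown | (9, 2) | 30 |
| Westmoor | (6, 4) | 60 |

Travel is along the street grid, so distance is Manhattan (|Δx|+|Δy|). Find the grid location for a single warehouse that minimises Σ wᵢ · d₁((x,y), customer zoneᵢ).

(7, 4)

Manhattan distance separates: Σwᵢ(|x−xᵢ|+|y−yᵢ|) = Σwᵢ|x−xᵢ| + Σwᵢ|y−yᵢ|, so x and y are optimised independently as 1-D weighted medians.
Total weight W = 425; half = 212.5.
x-coordinate, sorted with cumulative weight:
  x=1 (Southcross, w=90) cum 90
  x=6 (Westmoor, w=60) cum 150
  x=7 (Eastvale, w=175) cum 325  ← median
  x=9 (Midtown, w=30) cum 355
  x=10 (Northgate, w=70) cum 425
⇒ x* = 7
y-coordinate, sorted with cumulative weight:
  y=0 (Eastvale, w=175) cum 175
  y=2 (Midtown, w=30) cum 205
  y=4 (Westmoor, w=60) cum 265  ← median
  y=9 (Northgate, w=70) cum 335
  y=12 (Southcross, w=90) cum 425
⇒ y* = 4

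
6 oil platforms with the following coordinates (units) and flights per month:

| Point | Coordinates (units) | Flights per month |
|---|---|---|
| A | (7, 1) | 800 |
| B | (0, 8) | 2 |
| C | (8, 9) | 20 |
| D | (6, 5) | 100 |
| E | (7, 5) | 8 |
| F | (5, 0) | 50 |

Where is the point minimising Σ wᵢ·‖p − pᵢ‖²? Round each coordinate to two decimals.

(6.80, 1.57)

The minimiser of Σwᵢ‖p−pᵢ‖² is the weighted centroid p* = (Σwᵢpᵢ)/(Σwᵢ).
Σwᵢ = 980.
Σwᵢxᵢ = 800·7 + 2·0 + 20·8 + 100·6 + 8·7 + 50·5 = 6666.
Σwᵢyᵢ = 800·1 + 2·8 + 20·9 + 100·5 + 8·5 + 50·0 = 1536.
x* = 6666/980 = 6.80, y* = 1536/980 = 1.57.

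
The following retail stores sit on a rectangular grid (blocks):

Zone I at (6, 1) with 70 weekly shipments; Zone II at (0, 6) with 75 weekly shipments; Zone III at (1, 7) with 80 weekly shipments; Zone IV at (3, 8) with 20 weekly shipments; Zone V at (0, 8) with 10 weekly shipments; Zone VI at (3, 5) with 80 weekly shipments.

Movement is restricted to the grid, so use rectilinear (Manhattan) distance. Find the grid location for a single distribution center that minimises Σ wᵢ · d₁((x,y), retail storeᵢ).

Manhattan distance separates: Σwᵢ(|x−xᵢ|+|y−yᵢ|) = Σwᵢ|x−xᵢ| + Σwᵢ|y−yᵢ|, so x and y are optimised independently as 1-D weighted medians.
Total weight W = 335; half = 167.5.
x-coordinate, sorted with cumulative weight:
  x=0 (Zone II, w=75) cum 75
  x=0 (Zone V, w=10) cum 85
  x=1 (Zone III, w=80) cum 165
  x=3 (Zone IV, w=20) cum 185  ← median
  x=3 (Zone VI, w=80) cum 265
  x=6 (Zone I, w=70) cum 335
⇒ x* = 3
y-coordinate, sorted with cumulative weight:
  y=1 (Zone I, w=70) cum 70
  y=5 (Zone VI, w=80) cum 150
  y=6 (Zone II, w=75) cum 225  ← median
  y=7 (Zone III, w=80) cum 305
  y=8 (Zone IV, w=20) cum 325
  y=8 (Zone V, w=10) cum 335
⇒ y* = 6

(3, 6)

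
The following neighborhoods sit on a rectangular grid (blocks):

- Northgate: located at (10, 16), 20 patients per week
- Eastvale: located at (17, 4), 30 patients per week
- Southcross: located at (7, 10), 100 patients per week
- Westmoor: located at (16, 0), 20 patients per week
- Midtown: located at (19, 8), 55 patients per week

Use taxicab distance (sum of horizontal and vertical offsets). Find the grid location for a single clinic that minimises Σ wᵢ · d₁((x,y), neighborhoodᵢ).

(10, 10)

Manhattan distance separates: Σwᵢ(|x−xᵢ|+|y−yᵢ|) = Σwᵢ|x−xᵢ| + Σwᵢ|y−yᵢ|, so x and y are optimised independently as 1-D weighted medians.
Total weight W = 225; half = 112.5.
x-coordinate, sorted with cumulative weight:
  x=7 (Southcross, w=100) cum 100
  x=10 (Northgate, w=20) cum 120  ← median
  x=16 (Westmoor, w=20) cum 140
  x=17 (Eastvale, w=30) cum 170
  x=19 (Midtown, w=55) cum 225
⇒ x* = 10
y-coordinate, sorted with cumulative weight:
  y=0 (Westmoor, w=20) cum 20
  y=4 (Eastvale, w=30) cum 50
  y=8 (Midtown, w=55) cum 105
  y=10 (Southcross, w=100) cum 205  ← median
  y=16 (Northgate, w=20) cum 225
⇒ y* = 10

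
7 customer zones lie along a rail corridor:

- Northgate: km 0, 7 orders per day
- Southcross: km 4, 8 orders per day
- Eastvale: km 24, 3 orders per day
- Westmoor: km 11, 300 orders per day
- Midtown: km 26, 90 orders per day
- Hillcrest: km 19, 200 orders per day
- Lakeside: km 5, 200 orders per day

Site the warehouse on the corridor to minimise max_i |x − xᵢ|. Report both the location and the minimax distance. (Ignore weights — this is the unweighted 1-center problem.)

The 1-center on a line is the midpoint of the two extreme points: leftmost at 0, rightmost at 26.
Optimal location = (0 + 26)/2 = 13; maximum distance = (26 − 0)/2 = 13.

location 13, max distance 13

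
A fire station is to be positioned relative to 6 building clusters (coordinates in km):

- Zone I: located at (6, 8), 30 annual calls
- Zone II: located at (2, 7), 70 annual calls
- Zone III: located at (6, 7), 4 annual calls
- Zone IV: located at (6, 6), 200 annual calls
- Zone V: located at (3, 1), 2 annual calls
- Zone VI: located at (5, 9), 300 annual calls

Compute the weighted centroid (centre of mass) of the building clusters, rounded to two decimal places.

(5.03, 7.69)

The minimiser of Σwᵢ‖p−pᵢ‖² is the weighted centroid p* = (Σwᵢpᵢ)/(Σwᵢ).
Σwᵢ = 606.
Σwᵢxᵢ = 30·6 + 70·2 + 4·6 + 200·6 + 2·3 + 300·5 = 3050.
Σwᵢyᵢ = 30·8 + 70·7 + 4·7 + 200·6 + 2·1 + 300·9 = 4660.
x* = 3050/606 = 5.03, y* = 4660/606 = 7.69.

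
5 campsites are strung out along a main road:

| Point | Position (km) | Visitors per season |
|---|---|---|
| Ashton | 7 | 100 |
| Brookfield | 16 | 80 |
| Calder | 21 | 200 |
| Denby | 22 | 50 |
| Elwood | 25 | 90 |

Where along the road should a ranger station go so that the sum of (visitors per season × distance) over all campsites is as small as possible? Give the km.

For a sum of weighted absolute distances on a line, the optimum is the weighted median (not the mean). Total weight W = 520; half-weight = 260.
Sort by position and accumulate weight:
  km 7 (Ashton, w=100) → cum 100
  km 16 (Brookfield, w=80) → cum 180
  km 21 (Calder, w=200) → cum 380  ≥ 260 → median here
  km 22 (Denby, w=50) → cum 430
  km 25 (Elwood, w=90) → cum 520
Optimal location: km 21.

x = 21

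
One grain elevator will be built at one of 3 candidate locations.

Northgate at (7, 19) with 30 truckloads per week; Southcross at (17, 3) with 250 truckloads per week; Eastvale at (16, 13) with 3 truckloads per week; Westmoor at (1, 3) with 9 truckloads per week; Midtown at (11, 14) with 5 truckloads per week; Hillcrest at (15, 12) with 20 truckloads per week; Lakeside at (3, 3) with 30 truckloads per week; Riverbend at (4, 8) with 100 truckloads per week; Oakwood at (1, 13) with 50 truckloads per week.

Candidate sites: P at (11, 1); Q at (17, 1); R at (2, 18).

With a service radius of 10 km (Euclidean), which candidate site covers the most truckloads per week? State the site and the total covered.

P, covering 380

Coverage radius r = 10 km; a point is covered iff (Δx)²+(Δy)² ≤ 10² = 100.
  P (11, 1): covers {Southcross, Lakeside, Riverbend} → 380
  Q (17, 1): covers {Southcross} → 250
  R (2, 18): covers {Northgate, Midtown, Oakwood} → 85
Maximum coverage at P: 380 truckloads per week.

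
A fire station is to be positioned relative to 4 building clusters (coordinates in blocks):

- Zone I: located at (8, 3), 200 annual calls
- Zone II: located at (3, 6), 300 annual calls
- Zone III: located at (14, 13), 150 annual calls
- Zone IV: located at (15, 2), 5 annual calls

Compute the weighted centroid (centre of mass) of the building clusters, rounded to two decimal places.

(7.14, 6.66)

The minimiser of Σwᵢ‖p−pᵢ‖² is the weighted centroid p* = (Σwᵢpᵢ)/(Σwᵢ).
Σwᵢ = 655.
Σwᵢxᵢ = 200·8 + 300·3 + 150·14 + 5·15 = 4675.
Σwᵢyᵢ = 200·3 + 300·6 + 150·13 + 5·2 = 4360.
x* = 4675/655 = 7.14, y* = 4360/655 = 6.66.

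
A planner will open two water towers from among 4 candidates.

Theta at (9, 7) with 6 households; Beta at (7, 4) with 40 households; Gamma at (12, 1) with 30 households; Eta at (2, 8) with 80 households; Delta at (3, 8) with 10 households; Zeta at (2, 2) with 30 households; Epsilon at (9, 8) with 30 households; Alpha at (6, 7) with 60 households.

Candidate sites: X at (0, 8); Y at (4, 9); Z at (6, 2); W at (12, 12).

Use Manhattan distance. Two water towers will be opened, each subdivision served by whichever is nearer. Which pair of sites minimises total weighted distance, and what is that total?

{Y, Z}, total 1172

Evaluate every pair (each demand assigned to the nearer of the two):
  {Y, Z}: total = 1172
  {X, Z}: total = 1258
  {Y, W}: total = 1642
  {X, Y}: total = 1682
  {X, W}: total = 1878
  {Z, W}: total = 1898
Best pair: {Y, Z} with total 1172.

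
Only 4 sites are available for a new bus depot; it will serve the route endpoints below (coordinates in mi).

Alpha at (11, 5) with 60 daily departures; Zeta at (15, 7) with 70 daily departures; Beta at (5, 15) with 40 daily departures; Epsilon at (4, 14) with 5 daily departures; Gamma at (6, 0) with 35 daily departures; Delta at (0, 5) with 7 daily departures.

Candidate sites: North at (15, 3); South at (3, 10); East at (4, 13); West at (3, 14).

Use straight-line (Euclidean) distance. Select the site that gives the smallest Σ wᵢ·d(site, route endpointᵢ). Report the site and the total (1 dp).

North, total 1688.9 mi

Total weighted distance at each candidate:
  North (15, 3): total = 1688.9
  South (3, 10): total = 2074.1
  East (4, 13): total = 2132.3
  West (3, 14): total = 2356.9
Minimum is at North with total 1688.9 mi.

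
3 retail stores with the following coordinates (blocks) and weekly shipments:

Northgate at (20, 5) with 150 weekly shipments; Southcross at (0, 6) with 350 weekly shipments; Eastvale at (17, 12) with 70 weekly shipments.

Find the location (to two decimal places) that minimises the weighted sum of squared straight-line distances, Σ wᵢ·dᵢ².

The minimiser of Σwᵢ‖p−pᵢ‖² is the weighted centroid p* = (Σwᵢpᵢ)/(Σwᵢ).
Σwᵢ = 570.
Σwᵢxᵢ = 150·20 + 350·0 + 70·17 = 4190.
Σwᵢyᵢ = 150·5 + 350·6 + 70·12 = 3690.
x* = 4190/570 = 7.35, y* = 3690/570 = 6.47.

(7.35, 6.47)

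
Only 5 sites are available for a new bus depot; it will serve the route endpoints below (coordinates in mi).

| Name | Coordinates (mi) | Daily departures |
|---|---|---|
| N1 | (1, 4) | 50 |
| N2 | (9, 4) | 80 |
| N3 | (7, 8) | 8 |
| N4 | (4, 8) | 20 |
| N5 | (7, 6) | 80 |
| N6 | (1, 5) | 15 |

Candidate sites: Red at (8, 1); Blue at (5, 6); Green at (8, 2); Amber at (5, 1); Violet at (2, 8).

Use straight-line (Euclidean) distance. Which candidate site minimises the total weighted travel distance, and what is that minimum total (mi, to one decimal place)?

Blue, total 870.6 mi

Total weighted distance at each candidate:
  Red (8, 1): total = 1380.4
  Blue (5, 6): total = 870.6
  Green (8, 2): total = 1179.9
  Amber (5, 1): total = 1365.3
  Violet (2, 8): total = 1409.4
Minimum is at Blue with total 870.6 mi.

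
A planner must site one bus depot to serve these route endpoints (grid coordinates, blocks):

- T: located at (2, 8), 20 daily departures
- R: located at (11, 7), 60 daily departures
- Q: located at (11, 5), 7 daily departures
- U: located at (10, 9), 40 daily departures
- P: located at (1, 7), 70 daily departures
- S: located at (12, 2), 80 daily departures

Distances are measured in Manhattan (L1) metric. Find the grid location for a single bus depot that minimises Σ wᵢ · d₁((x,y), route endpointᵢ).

(11, 7)

Manhattan distance separates: Σwᵢ(|x−xᵢ|+|y−yᵢ|) = Σwᵢ|x−xᵢ| + Σwᵢ|y−yᵢ|, so x and y are optimised independently as 1-D weighted medians.
Total weight W = 277; half = 138.5.
x-coordinate, sorted with cumulative weight:
  x=1 (P, w=70) cum 70
  x=2 (T, w=20) cum 90
  x=10 (U, w=40) cum 130
  x=11 (R, w=60) cum 190  ← median
  x=11 (Q, w=7) cum 197
  x=12 (S, w=80) cum 277
⇒ x* = 11
y-coordinate, sorted with cumulative weight:
  y=2 (S, w=80) cum 80
  y=5 (Q, w=7) cum 87
  y=7 (R, w=60) cum 147  ← median
  y=7 (P, w=70) cum 217
  y=8 (T, w=20) cum 237
  y=9 (U, w=40) cum 277
⇒ y* = 7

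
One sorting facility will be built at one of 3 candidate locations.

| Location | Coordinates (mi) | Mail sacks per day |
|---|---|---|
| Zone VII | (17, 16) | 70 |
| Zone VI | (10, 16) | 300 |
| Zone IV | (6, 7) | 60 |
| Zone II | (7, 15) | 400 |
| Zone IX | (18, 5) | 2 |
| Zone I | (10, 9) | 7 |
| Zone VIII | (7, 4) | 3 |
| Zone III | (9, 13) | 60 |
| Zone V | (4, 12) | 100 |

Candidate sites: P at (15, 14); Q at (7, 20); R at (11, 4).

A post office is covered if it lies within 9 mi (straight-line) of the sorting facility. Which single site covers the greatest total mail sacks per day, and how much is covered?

Q, covering 860

Coverage radius r = 9 mi; a point is covered iff (Δx)²+(Δy)² ≤ 9² = 81.
  P (15, 14): covers {Zone VII, Zone VI, Zone II, Zone I, Zone III} → 837
  Q (7, 20): covers {Zone VI, Zone II, Zone III, Zone V} → 860
  R (11, 4): covers {Zone IV, Zone IX, Zone I, Zone VIII} → 72
Maximum coverage at Q: 860 mail sacks per day.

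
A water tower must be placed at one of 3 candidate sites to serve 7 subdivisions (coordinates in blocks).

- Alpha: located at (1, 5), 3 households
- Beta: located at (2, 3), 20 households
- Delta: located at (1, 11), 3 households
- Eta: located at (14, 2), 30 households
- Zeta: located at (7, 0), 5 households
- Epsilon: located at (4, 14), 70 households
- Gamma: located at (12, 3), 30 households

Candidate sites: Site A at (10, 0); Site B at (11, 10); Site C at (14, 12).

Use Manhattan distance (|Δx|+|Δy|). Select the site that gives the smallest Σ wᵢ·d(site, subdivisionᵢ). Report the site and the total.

Site B, total 1808 blocks

Total weighted distance at each candidate:
  Site A (10, 0): total = 2067
  Site B (11, 10): total = 1808
  Site C (14, 12): total = 2087
Minimum is at Site B with total 1808 blocks.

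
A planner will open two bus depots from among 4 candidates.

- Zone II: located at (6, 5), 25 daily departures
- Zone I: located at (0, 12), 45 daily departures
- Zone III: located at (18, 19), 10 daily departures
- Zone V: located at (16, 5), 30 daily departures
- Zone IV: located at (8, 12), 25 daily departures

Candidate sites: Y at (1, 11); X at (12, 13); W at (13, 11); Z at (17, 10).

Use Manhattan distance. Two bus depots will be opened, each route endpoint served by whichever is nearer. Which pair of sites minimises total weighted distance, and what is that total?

Evaluate every pair (each demand assigned to the nearer of the two):
  {Y, Z}: total = 845
  {Y, W}: total = 915
  {Y, X}: total = 970
  {X, Z}: total = 1340
  {W, Z}: total = 1385
  {X, W}: total = 1425
Best pair: {Y, Z} with total 845.

{Y, Z}, total 845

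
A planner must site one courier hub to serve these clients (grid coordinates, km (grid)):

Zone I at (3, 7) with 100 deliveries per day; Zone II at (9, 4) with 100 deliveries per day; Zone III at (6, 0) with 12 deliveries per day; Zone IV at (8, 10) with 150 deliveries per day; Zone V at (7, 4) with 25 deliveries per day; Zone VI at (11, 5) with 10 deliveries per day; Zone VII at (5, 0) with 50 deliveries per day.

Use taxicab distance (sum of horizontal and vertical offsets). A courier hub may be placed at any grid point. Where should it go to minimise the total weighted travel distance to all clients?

Manhattan distance separates: Σwᵢ(|x−xᵢ|+|y−yᵢ|) = Σwᵢ|x−xᵢ| + Σwᵢ|y−yᵢ|, so x and y are optimised independently as 1-D weighted medians.
Total weight W = 447; half = 223.5.
x-coordinate, sorted with cumulative weight:
  x=3 (Zone I, w=100) cum 100
  x=5 (Zone VII, w=50) cum 150
  x=6 (Zone III, w=12) cum 162
  x=7 (Zone V, w=25) cum 187
  x=8 (Zone IV, w=150) cum 337  ← median
  x=9 (Zone II, w=100) cum 437
  x=11 (Zone VI, w=10) cum 447
⇒ x* = 8
y-coordinate, sorted with cumulative weight:
  y=0 (Zone III, w=12) cum 12
  y=0 (Zone VII, w=50) cum 62
  y=4 (Zone II, w=100) cum 162
  y=4 (Zone V, w=25) cum 187
  y=5 (Zone VI, w=10) cum 197
  y=7 (Zone I, w=100) cum 297  ← median
  y=10 (Zone IV, w=150) cum 447
⇒ y* = 7

(8, 7)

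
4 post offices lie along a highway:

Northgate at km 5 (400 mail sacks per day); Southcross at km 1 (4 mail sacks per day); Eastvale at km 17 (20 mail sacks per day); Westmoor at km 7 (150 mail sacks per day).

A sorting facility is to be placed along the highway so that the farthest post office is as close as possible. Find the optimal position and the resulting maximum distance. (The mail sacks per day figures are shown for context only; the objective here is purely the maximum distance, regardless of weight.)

location 9, max distance 8

The 1-center on a line is the midpoint of the two extreme points: leftmost at 1, rightmost at 17.
Optimal location = (1 + 17)/2 = 9; maximum distance = (17 − 1)/2 = 8.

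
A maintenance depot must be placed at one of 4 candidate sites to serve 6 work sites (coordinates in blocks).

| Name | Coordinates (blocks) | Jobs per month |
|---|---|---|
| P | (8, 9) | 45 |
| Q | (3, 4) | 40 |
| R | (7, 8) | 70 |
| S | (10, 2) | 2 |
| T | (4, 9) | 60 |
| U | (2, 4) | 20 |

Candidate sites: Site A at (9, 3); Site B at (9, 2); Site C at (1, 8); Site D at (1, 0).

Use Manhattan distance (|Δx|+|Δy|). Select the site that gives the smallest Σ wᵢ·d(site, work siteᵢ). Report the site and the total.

Total weighted distance at each candidate:
  Site A (9, 3): total = 1909
  Site B (9, 2): total = 2142
  Site C (1, 8): total = 1390
  Site D (1, 0): total = 2782
Minimum is at Site C with total 1390 blocks.

Site C, total 1390 blocks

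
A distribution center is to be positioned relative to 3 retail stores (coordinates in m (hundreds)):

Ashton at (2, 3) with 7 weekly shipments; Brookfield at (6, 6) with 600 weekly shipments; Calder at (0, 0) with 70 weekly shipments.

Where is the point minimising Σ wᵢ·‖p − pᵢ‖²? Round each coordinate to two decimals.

The minimiser of Σwᵢ‖p−pᵢ‖² is the weighted centroid p* = (Σwᵢpᵢ)/(Σwᵢ).
Σwᵢ = 677.
Σwᵢxᵢ = 7·2 + 600·6 + 70·0 = 3614.
Σwᵢyᵢ = 7·3 + 600·6 + 70·0 = 3621.
x* = 3614/677 = 5.34, y* = 3621/677 = 5.35.

(5.34, 5.35)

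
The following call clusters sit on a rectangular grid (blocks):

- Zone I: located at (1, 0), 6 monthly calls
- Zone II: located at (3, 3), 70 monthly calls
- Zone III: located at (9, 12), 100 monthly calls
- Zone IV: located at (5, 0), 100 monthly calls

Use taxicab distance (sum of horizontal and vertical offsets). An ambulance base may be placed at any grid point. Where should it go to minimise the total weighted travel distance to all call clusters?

(5, 3)

Manhattan distance separates: Σwᵢ(|x−xᵢ|+|y−yᵢ|) = Σwᵢ|x−xᵢ| + Σwᵢ|y−yᵢ|, so x and y are optimised independently as 1-D weighted medians.
Total weight W = 276; half = 138.
x-coordinate, sorted with cumulative weight:
  x=1 (Zone I, w=6) cum 6
  x=3 (Zone II, w=70) cum 76
  x=5 (Zone IV, w=100) cum 176  ← median
  x=9 (Zone III, w=100) cum 276
⇒ x* = 5
y-coordinate, sorted with cumulative weight:
  y=0 (Zone I, w=6) cum 6
  y=0 (Zone IV, w=100) cum 106
  y=3 (Zone II, w=70) cum 176  ← median
  y=12 (Zone III, w=100) cum 276
⇒ y* = 3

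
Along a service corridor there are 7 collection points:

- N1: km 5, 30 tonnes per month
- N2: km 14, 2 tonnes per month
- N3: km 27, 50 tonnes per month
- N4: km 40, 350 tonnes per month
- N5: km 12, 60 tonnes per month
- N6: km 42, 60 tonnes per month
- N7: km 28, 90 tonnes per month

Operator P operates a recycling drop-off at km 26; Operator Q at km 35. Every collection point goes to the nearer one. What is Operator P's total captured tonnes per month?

The indifferent point is the midpoint (26+35)/2 = 30.5; collection points left of it (closer to Operator P at 26) go to Operator P, those right go to Operator Q.
  N1 at 5 (w=30) → Operator P
  N5 at 12 (w=60) → Operator P
  N2 at 14 (w=2) → Operator P
  N3 at 27 (w=50) → Operator P
  N7 at 28 (w=90) → Operator P
  N4 at 40 (w=350) → Operator Q
  N6 at 42 (w=60) → Operator Q
Operator P captures 232; Operator Q captures 410.

232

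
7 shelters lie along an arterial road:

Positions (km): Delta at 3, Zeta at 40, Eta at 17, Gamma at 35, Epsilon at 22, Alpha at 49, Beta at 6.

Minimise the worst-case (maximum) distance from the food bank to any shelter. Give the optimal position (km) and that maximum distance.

location 26, max distance 23

The 1-center on a line is the midpoint of the two extreme points: leftmost at 3, rightmost at 49.
Optimal location = (3 + 49)/2 = 26; maximum distance = (49 − 3)/2 = 23.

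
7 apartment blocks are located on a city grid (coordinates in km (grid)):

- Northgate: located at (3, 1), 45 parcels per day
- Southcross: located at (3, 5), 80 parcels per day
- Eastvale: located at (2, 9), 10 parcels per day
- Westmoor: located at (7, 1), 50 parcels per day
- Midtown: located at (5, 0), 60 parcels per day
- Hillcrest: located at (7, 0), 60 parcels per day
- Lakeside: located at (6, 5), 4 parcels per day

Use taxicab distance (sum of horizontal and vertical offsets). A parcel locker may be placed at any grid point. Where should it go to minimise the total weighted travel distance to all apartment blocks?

(5, 1)

Manhattan distance separates: Σwᵢ(|x−xᵢ|+|y−yᵢ|) = Σwᵢ|x−xᵢ| + Σwᵢ|y−yᵢ|, so x and y are optimised independently as 1-D weighted medians.
Total weight W = 309; half = 154.5.
x-coordinate, sorted with cumulative weight:
  x=2 (Eastvale, w=10) cum 10
  x=3 (Northgate, w=45) cum 55
  x=3 (Southcross, w=80) cum 135
  x=5 (Midtown, w=60) cum 195  ← median
  x=6 (Lakeside, w=4) cum 199
  x=7 (Westmoor, w=50) cum 249
  x=7 (Hillcrest, w=60) cum 309
⇒ x* = 5
y-coordinate, sorted with cumulative weight:
  y=0 (Midtown, w=60) cum 60
  y=0 (Hillcrest, w=60) cum 120
  y=1 (Northgate, w=45) cum 165  ← median
  y=1 (Westmoor, w=50) cum 215
  y=5 (Southcross, w=80) cum 295
  y=5 (Lakeside, w=4) cum 299
  y=9 (Eastvale, w=10) cum 309
⇒ y* = 1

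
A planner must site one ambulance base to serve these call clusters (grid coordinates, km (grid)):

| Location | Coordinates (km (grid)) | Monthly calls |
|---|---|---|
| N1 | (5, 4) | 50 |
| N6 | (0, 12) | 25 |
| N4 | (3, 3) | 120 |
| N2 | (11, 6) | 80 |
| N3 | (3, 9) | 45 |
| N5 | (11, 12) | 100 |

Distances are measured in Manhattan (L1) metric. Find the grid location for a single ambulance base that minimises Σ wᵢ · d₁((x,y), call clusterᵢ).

(5, 6)

Manhattan distance separates: Σwᵢ(|x−xᵢ|+|y−yᵢ|) = Σwᵢ|x−xᵢ| + Σwᵢ|y−yᵢ|, so x and y are optimised independently as 1-D weighted medians.
Total weight W = 420; half = 210.
x-coordinate, sorted with cumulative weight:
  x=0 (N6, w=25) cum 25
  x=3 (N4, w=120) cum 145
  x=3 (N3, w=45) cum 190
  x=5 (N1, w=50) cum 240  ← median
  x=11 (N2, w=80) cum 320
  x=11 (N5, w=100) cum 420
⇒ x* = 5
y-coordinate, sorted with cumulative weight:
  y=3 (N4, w=120) cum 120
  y=4 (N1, w=50) cum 170
  y=6 (N2, w=80) cum 250  ← median
  y=9 (N3, w=45) cum 295
  y=12 (N6, w=25) cum 320
  y=12 (N5, w=100) cum 420
⇒ y* = 6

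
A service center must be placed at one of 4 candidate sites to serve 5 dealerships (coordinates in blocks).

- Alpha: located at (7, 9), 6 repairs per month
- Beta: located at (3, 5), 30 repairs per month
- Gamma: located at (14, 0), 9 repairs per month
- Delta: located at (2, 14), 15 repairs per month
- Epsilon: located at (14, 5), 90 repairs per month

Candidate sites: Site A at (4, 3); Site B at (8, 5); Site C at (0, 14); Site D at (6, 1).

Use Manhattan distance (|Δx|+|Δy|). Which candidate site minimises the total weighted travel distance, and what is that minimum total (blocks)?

Total weighted distance at each candidate:
  Site A (4, 3): total = 1536
  Site B (8, 5): total = 1044
  Site C (0, 14): total = 2784
  Site D (6, 1): total = 1680
Minimum is at Site B with total 1044 blocks.

Site B, total 1044 blocks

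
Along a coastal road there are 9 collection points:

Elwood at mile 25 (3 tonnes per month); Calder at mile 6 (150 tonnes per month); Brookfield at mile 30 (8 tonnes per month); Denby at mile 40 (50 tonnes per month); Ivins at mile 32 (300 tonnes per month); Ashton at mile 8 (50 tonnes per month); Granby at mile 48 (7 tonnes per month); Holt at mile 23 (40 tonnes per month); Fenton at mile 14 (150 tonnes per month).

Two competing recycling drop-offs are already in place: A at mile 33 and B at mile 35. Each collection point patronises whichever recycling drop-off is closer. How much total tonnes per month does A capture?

The indifferent point is the midpoint (33+35)/2 = 34; collection points left of it (closer to A at 33) go to A, those right go to B.
  Calder at 6 (w=150) → A
  Ashton at 8 (w=50) → A
  Fenton at 14 (w=150) → A
  Holt at 23 (w=40) → A
  Elwood at 25 (w=3) → A
  Brookfield at 30 (w=8) → A
  Ivins at 32 (w=300) → A
  Denby at 40 (w=50) → B
  Granby at 48 (w=7) → B
A captures 701; B captures 57.

701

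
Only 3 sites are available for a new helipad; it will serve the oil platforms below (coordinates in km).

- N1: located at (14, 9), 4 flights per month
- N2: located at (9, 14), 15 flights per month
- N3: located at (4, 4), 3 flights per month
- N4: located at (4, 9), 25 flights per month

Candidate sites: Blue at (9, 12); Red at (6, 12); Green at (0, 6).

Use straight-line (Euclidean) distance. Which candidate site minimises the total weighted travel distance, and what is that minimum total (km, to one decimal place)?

Red, total 203.1 km

Total weighted distance at each candidate:
  Blue (9, 12): total = 227.4
  Red (6, 12): total = 203.1
  Green (0, 6): total = 376.3
Minimum is at Red with total 203.1 km.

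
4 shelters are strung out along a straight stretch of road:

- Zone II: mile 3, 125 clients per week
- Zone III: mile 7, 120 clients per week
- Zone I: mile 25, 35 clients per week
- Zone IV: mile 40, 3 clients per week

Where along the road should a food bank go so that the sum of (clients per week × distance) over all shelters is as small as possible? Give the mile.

For a sum of weighted absolute distances on a line, the optimum is the weighted median (not the mean). Total weight W = 283; half-weight = 141.5.
Sort by position and accumulate weight:
  mile 3 (Zone II, w=125) → cum 125
  mile 7 (Zone III, w=120) → cum 245  ≥ 141.5 → median here
  mile 25 (Zone I, w=35) → cum 280
  mile 40 (Zone IV, w=3) → cum 283
Optimal location: mile 7.

x = 7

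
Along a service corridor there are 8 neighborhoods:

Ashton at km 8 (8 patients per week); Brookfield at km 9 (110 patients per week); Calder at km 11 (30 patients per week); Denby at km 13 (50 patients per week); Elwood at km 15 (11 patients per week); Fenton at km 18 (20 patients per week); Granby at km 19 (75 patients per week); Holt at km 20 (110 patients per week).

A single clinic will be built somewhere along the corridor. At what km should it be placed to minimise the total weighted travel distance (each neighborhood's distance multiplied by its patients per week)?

x = 15

For a sum of weighted absolute distances on a line, the optimum is the weighted median (not the mean). Total weight W = 414; half-weight = 207.
Sort by position and accumulate weight:
  km 8 (Ashton, w=8) → cum 8
  km 9 (Brookfield, w=110) → cum 118
  km 11 (Calder, w=30) → cum 148
  km 13 (Denby, w=50) → cum 198
  km 15 (Elwood, w=11) → cum 209  ≥ 207 → median here
  km 18 (Fenton, w=20) → cum 229
  km 19 (Granby, w=75) → cum 304
  km 20 (Holt, w=110) → cum 414
Optimal location: km 15.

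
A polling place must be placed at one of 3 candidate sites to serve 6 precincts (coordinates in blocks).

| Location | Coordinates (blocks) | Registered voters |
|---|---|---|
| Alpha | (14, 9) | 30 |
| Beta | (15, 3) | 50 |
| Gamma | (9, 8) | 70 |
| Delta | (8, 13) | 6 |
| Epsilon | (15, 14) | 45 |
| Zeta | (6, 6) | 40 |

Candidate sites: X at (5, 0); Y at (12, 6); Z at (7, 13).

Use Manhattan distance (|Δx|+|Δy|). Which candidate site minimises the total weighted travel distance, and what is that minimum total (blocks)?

Y, total 1601 blocks

Total weighted distance at each candidate:
  X (5, 0): total = 3486
  Y (12, 6): total = 1601
  Z (7, 13): total = 2451
Minimum is at Y with total 1601 blocks.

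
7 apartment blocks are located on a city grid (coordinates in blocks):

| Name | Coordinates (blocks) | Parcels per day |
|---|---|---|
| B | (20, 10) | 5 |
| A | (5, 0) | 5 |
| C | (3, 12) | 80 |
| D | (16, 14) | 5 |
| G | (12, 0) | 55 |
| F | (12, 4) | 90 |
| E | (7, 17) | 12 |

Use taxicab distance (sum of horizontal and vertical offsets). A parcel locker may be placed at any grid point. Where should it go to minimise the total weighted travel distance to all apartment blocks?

Manhattan distance separates: Σwᵢ(|x−xᵢ|+|y−yᵢ|) = Σwᵢ|x−xᵢ| + Σwᵢ|y−yᵢ|, so x and y are optimised independently as 1-D weighted medians.
Total weight W = 252; half = 126.
x-coordinate, sorted with cumulative weight:
  x=3 (C, w=80) cum 80
  x=5 (A, w=5) cum 85
  x=7 (E, w=12) cum 97
  x=12 (G, w=55) cum 152  ← median
  x=12 (F, w=90) cum 242
  x=16 (D, w=5) cum 247
  x=20 (B, w=5) cum 252
⇒ x* = 12
y-coordinate, sorted with cumulative weight:
  y=0 (A, w=5) cum 5
  y=0 (G, w=55) cum 60
  y=4 (F, w=90) cum 150  ← median
  y=10 (B, w=5) cum 155
  y=12 (C, w=80) cum 235
  y=14 (D, w=5) cum 240
  y=17 (E, w=12) cum 252
⇒ y* = 4

(12, 4)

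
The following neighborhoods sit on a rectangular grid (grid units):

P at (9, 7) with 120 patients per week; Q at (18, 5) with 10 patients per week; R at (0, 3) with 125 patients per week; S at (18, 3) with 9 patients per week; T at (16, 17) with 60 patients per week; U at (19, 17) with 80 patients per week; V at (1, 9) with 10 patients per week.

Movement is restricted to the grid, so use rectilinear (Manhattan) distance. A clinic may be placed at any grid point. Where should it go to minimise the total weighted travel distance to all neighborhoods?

Manhattan distance separates: Σwᵢ(|x−xᵢ|+|y−yᵢ|) = Σwᵢ|x−xᵢ| + Σwᵢ|y−yᵢ|, so x and y are optimised independently as 1-D weighted medians.
Total weight W = 414; half = 207.
x-coordinate, sorted with cumulative weight:
  x=0 (R, w=125) cum 125
  x=1 (V, w=10) cum 135
  x=9 (P, w=120) cum 255  ← median
  x=16 (T, w=60) cum 315
  x=18 (Q, w=10) cum 325
  x=18 (S, w=9) cum 334
  x=19 (U, w=80) cum 414
⇒ x* = 9
y-coordinate, sorted with cumulative weight:
  y=3 (R, w=125) cum 125
  y=3 (S, w=9) cum 134
  y=5 (Q, w=10) cum 144
  y=7 (P, w=120) cum 264  ← median
  y=9 (V, w=10) cum 274
  y=17 (T, w=60) cum 334
  y=17 (U, w=80) cum 414
⇒ y* = 7

(9, 7)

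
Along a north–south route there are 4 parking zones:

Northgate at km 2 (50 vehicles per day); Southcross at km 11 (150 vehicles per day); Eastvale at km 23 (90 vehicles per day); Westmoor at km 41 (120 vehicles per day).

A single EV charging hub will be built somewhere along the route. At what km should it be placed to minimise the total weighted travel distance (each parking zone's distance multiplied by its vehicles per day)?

For a sum of weighted absolute distances on a line, the optimum is the weighted median (not the mean). Total weight W = 410; half-weight = 205.
Sort by position and accumulate weight:
  km 2 (Northgate, w=50) → cum 50
  km 11 (Southcross, w=150) → cum 200
  km 23 (Eastvale, w=90) → cum 290  ≥ 205 → median here
  km 41 (Westmoor, w=120) → cum 410
Optimal location: km 23.

x = 23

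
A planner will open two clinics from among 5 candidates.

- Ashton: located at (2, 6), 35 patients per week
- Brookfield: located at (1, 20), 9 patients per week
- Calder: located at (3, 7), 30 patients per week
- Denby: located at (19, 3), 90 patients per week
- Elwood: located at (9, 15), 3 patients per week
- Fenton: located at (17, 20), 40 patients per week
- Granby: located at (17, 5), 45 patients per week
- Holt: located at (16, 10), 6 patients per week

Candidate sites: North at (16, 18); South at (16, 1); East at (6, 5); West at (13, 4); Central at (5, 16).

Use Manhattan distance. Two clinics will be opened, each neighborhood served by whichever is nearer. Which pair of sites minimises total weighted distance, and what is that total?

Evaluate every pair (each demand assigned to the nearer of the two):
  {North, West}: total = 2051
  {South, East}: total = 2073
  {South, Central}: total = 2241
  {East, West}: total = 2253
  {North, South}: total = 2261
  {West, Central}: total = 2421
  {North, East}: total = 2521
  {South, West}: total = 2671
  {East, Central}: total = 2987
  {North, Central}: total = 3290
Best pair: {North, West} with total 2051.

{North, West}, total 2051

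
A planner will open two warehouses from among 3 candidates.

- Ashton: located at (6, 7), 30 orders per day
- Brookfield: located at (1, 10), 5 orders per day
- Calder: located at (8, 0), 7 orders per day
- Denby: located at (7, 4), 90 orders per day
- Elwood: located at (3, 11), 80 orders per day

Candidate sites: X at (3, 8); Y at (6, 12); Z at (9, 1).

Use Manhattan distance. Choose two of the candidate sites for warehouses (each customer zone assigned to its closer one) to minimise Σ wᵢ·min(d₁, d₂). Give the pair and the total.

{X, Z}, total 844

Evaluate every pair (each demand assigned to the nearer of the two):
  {X, Z}: total = 844
  {Y, Z}: total = 969
  {X, Y}: total = 1191
Best pair: {X, Z} with total 844.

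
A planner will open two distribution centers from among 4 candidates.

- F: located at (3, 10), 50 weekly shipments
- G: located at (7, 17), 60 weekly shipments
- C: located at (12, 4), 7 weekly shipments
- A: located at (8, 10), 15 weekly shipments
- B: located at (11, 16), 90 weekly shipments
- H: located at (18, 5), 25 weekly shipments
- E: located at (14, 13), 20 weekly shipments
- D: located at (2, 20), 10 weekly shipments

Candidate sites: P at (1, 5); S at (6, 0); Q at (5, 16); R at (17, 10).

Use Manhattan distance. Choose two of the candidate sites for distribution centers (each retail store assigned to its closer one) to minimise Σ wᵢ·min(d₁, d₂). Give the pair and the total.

{Q, R}, total 1672

Evaluate every pair (each demand assigned to the nearer of the two):
  {Q, R}: total = 1672
  {P, Q}: total = 2024
  {S, Q}: total = 2060
  {P, R}: total = 3092
  {S, R}: total = 3465
  {P, S}: total = 4575
Best pair: {Q, R} with total 1672.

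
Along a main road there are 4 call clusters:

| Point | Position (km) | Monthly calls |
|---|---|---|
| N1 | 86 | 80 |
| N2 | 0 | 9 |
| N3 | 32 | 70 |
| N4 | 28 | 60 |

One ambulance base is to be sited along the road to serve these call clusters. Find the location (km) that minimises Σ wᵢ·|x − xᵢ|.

x = 32

For a sum of weighted absolute distances on a line, the optimum is the weighted median (not the mean). Total weight W = 219; half-weight = 109.5.
Sort by position and accumulate weight:
  km 0 (N2, w=9) → cum 9
  km 28 (N4, w=60) → cum 69
  km 32 (N3, w=70) → cum 139  ≥ 109.5 → median here
  km 86 (N1, w=80) → cum 219
Optimal location: km 32.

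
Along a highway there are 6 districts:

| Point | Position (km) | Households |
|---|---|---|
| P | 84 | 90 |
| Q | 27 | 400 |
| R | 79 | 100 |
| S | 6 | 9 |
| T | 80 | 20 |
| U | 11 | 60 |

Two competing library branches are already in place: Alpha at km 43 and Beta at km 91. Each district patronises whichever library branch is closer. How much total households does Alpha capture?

469

The indifferent point is the midpoint (43+91)/2 = 67; districts left of it (closer to Alpha at 43) go to Alpha, those right go to Beta.
  S at 6 (w=9) → Alpha
  U at 11 (w=60) → Alpha
  Q at 27 (w=400) → Alpha
  R at 79 (w=100) → Beta
  T at 80 (w=20) → Beta
  P at 84 (w=90) → Beta
Alpha captures 469; Beta captures 210.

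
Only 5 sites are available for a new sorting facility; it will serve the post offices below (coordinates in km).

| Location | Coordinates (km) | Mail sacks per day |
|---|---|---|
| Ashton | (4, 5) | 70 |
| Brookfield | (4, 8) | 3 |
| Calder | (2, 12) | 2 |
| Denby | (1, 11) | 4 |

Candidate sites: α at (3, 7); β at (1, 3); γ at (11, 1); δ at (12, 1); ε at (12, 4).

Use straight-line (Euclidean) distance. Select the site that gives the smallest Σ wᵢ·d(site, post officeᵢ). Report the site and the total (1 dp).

α, total 188.9 km

Total weighted distance at each candidate:
  α (3, 7): total = 188.9
  β (1, 3): total = 320.0
  γ (11, 1): total = 679.1
  δ (12, 1): total = 747.2
  ε (12, 4): total = 669.0
Minimum is at α with total 188.9 km.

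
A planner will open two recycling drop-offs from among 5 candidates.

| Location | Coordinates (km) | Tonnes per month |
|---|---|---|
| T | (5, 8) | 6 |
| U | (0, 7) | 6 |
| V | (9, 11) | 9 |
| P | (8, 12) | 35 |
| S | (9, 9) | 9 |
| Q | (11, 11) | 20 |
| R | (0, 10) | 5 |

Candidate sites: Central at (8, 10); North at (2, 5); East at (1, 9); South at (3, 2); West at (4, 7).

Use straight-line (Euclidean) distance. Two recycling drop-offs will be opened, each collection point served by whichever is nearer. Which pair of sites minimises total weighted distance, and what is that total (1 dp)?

{Central, East}, total 200.8

Evaluate every pair (each demand assigned to the nearer of the two):
  {Central, East}: total = 200.8
  {Central, West}: total = 216.2
  {Central, North}: total = 224.2
  {Central, South}: total = 255.3
  {East, West}: total = 520.4
  {North, West}: total = 541.9
  {South, West}: total = 548.9
  {North, East}: total = 662.0
  {East, South}: total = 662.0
  {North, South}: total = 763.9
Best pair: {Central, East} with total 200.8.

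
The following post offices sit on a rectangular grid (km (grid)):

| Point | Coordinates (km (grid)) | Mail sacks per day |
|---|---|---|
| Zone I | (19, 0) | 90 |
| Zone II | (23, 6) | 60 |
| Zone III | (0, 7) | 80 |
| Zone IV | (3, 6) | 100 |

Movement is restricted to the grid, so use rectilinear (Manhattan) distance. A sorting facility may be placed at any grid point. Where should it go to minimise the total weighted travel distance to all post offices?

(3, 6)

Manhattan distance separates: Σwᵢ(|x−xᵢ|+|y−yᵢ|) = Σwᵢ|x−xᵢ| + Σwᵢ|y−yᵢ|, so x and y are optimised independently as 1-D weighted medians.
Total weight W = 330; half = 165.
x-coordinate, sorted with cumulative weight:
  x=0 (Zone III, w=80) cum 80
  x=3 (Zone IV, w=100) cum 180  ← median
  x=19 (Zone I, w=90) cum 270
  x=23 (Zone II, w=60) cum 330
⇒ x* = 3
y-coordinate, sorted with cumulative weight:
  y=0 (Zone I, w=90) cum 90
  y=6 (Zone II, w=60) cum 150
  y=6 (Zone IV, w=100) cum 250  ← median
  y=7 (Zone III, w=80) cum 330
⇒ y* = 6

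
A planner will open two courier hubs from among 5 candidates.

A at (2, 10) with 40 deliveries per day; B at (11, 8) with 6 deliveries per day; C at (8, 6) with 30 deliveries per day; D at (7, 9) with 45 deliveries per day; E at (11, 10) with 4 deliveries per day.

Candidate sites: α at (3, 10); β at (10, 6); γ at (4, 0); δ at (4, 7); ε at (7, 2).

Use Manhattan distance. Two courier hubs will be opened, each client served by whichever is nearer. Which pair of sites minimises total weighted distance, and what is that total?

Evaluate every pair (each demand assigned to the nearer of the two):
  {α, β}: total = 363
  {α, δ}: total = 495
  {α, ε}: total = 507
  {β, δ}: total = 523
  {α, γ}: total = 627
  {γ, δ}: total = 663
  {δ, ε}: total = 663
  {β, γ}: total = 848
  {β, ε}: total = 848
  {γ, ε}: total = 1053
Best pair: {α, β} with total 363.

{α, β}, total 363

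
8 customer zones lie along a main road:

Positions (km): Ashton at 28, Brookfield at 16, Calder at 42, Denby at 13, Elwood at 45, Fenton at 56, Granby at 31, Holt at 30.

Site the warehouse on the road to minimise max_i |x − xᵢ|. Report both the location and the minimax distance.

location 34.5, max distance 21.5

The 1-center on a line is the midpoint of the two extreme points: leftmost at 13, rightmost at 56.
Optimal location = (13 + 56)/2 = 34.5; maximum distance = (56 − 13)/2 = 21.5.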